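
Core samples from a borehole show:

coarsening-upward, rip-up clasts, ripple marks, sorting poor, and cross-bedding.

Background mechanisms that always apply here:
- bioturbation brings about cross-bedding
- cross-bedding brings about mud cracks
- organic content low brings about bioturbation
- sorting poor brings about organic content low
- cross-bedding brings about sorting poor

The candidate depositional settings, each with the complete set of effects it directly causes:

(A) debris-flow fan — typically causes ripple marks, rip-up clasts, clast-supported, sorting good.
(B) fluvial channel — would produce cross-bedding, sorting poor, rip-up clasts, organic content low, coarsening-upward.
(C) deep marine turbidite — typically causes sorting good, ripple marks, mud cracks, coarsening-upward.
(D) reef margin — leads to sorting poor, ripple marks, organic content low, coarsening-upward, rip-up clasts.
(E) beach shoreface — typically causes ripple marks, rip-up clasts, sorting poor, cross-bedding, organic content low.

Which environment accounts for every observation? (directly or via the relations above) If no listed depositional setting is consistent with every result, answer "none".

For each candidate, compare predicted effects to what was observed:
(A) debris-flow fan — fails on coarsening-upward, sorting poor, cross-bedding (predicts sorting good, not sorting poor)
(B) fluvial channel — coarsening-upward yes; rip-up clasts yes; ripple marks NO; sorting poor yes; cross-bedding yes
(C) deep marine turbidite — coarsening-upward yes; rip-up clasts NO; ripple marks yes; sorting poor NO; cross-bedding NO
(D) reef margin — coarsening-upward yes; rip-up clasts yes; ripple marks yes; sorting poor yes; cross-bedding yes (through organic content low → bioturbation → cross-bedding)
(E) beach shoreface — does not account for coarsening-upward
Only (D) is consistent with every observation.

D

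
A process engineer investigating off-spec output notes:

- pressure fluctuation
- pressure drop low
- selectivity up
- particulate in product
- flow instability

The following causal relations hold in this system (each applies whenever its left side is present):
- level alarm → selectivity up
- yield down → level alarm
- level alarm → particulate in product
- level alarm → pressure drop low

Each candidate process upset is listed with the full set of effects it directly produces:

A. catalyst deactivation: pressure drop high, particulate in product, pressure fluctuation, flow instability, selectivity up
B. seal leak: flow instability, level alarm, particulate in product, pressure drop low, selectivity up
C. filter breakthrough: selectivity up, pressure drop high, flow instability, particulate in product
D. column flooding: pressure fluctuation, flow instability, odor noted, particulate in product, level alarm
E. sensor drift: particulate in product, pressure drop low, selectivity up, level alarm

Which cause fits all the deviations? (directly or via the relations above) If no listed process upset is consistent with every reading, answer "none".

D

For each candidate, compare predicted effects to what was observed:
(A) catalyst deactivation — fails on pressure drop low (predicts pressure drop high, not pressure drop low)
(B) seal leak — does not account for pressure fluctuation
(C) filter breakthrough — fails on pressure fluctuation, pressure drop low (predicts pressure drop high, not pressure drop low)
(D) column flooding — accounts for every observation (pressure drop low by level alarm → pressure drop low)
(E) sensor drift — does not account for pressure fluctuation, flow instability
(D) alone accounts for all the evidence.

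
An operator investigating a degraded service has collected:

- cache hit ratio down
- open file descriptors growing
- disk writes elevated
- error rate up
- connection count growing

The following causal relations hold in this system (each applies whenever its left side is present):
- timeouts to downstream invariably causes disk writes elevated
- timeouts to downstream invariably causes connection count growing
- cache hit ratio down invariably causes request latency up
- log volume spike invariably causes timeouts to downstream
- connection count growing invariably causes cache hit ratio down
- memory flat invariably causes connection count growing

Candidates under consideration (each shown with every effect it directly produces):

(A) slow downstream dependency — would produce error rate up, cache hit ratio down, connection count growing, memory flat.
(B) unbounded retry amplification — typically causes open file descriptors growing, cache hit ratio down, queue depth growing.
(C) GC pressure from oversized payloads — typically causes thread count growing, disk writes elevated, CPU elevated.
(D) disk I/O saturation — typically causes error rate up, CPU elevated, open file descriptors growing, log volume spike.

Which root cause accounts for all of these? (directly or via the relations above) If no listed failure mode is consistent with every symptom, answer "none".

D

For each candidate, compare predicted effects to what was observed:
(A) slow downstream dependency — cache hit ratio down +; open file descriptors growing -; disk writes elevated -; error rate up +; connection count growing +
(B) unbounded retry amplification — does not account for disk writes elevated, error rate up, connection count growing
(C) GC pressure from oversized payloads — does not account for cache hit ratio down, open file descriptors growing, error rate up, connection count growing
(D) disk I/O saturation — accounts for every observation (cache hit ratio down by log volume spike → timeouts to downstream → connection count growing → cache hit ratio down)
Only (D) is consistent with every observation.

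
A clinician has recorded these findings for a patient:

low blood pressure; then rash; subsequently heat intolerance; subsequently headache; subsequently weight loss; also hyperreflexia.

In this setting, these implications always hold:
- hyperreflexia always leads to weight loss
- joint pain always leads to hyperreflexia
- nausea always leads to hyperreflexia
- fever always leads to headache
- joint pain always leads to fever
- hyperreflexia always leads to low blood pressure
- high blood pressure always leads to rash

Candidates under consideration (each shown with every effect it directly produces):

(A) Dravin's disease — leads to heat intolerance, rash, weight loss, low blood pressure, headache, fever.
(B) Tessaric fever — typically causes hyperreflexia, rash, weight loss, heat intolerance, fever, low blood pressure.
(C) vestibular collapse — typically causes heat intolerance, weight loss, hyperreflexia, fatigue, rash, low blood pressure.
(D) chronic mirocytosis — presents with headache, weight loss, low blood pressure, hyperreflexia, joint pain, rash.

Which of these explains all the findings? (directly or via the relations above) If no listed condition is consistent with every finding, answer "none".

B

For each candidate, compare predicted effects to what was observed:
(A) Dravin's disease — does not account for hyperreflexia
(B) Tessaric fever — accounts for every observation (headache by fever → headache)
(C) vestibular collapse — low blood pressure yes; rash yes; heat intolerance yes; headache NO; weight loss yes; hyperreflexia yes
(D) chronic mirocytosis — low blood pressure yes; rash yes; heat intolerance NO; headache yes; weight loss yes; hyperreflexia yes
(B) is the only candidate with no mismatches.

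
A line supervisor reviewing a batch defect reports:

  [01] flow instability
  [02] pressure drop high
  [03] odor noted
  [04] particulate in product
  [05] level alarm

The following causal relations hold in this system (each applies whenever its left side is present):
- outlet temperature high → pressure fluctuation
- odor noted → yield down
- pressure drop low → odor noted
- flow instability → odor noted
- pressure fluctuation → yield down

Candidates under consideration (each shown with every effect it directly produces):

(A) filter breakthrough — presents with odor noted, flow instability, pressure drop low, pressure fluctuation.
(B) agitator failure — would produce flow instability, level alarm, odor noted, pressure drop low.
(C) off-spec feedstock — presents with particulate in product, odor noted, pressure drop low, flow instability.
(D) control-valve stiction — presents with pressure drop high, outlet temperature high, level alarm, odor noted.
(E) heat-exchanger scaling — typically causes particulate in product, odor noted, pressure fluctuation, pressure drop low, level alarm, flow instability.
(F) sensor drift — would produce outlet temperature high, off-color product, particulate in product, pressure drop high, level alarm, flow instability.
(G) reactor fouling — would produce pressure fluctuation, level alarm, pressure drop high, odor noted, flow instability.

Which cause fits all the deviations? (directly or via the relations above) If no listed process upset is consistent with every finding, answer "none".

F

For each candidate, compare predicted effects to what was observed:
(A) filter breakthrough — flow instability match; pressure drop high miss; odor noted match; particulate in product miss; level alarm miss
(B) agitator failure — flow instability match; pressure drop high miss; odor noted match; particulate in product miss; level alarm match
(C) off-spec feedstock — flow instability match; pressure drop high miss; odor noted match; particulate in product match; level alarm miss
(D) control-valve stiction — does not account for flow instability, particulate in product
(E) heat-exchanger scaling — flow instability match; pressure drop high miss; odor noted match; particulate in product match; level alarm match
(F) sensor drift — flow instability match; pressure drop high match; odor noted match (via flow instability → odor noted); particulate in product match; level alarm match
(G) reactor fouling — does not account for particulate in product
Only (F) is consistent with every observation.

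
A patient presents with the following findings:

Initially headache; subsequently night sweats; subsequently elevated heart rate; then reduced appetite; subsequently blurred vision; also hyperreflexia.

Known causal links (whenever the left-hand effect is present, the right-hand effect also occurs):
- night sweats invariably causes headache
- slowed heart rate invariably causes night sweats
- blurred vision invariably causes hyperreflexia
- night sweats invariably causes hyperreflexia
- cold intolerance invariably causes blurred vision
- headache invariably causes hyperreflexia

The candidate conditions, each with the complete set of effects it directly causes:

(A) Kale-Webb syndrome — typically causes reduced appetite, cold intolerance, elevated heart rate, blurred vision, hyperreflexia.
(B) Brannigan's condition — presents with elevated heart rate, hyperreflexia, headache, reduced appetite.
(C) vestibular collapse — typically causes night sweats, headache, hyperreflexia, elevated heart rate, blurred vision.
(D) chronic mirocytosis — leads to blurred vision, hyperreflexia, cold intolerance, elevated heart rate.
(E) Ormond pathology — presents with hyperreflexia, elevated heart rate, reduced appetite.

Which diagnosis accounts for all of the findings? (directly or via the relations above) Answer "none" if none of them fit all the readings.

Testing each hypothesis:
(A) Kale-Webb syndrome — does not account for headache, night sweats
(B) Brannigan's condition — headache +; night sweats -; elevated heart rate +; reduced appetite +; blurred vision -; hyperreflexia +
(C) vestibular collapse — headache +; night sweats +; elevated heart rate +; reduced appetite -; blurred vision +; hyperreflexia +
(D) chronic mirocytosis — does not account for headache, night sweats, reduced appetite
(E) Ormond pathology — does not account for headache, night sweats, blurred vision
None of the listed candidates fits everything.

none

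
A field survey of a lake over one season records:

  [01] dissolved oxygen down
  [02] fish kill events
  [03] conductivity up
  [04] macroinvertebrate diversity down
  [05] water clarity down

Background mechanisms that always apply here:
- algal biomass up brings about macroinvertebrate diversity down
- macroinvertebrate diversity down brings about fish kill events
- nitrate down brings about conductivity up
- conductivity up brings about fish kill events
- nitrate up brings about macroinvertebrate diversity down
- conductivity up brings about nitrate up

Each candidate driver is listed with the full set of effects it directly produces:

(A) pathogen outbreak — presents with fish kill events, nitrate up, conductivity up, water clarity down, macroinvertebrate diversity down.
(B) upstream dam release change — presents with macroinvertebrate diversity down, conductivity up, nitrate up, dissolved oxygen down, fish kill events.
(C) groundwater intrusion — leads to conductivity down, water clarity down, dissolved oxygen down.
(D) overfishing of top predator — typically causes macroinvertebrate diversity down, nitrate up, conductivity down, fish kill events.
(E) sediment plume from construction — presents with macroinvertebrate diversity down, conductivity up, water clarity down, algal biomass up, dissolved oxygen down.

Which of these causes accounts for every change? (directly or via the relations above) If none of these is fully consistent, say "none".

E

Testing each hypothesis:
(A) pathogen outbreak — dissolved oxygen down NO; fish kill events yes; conductivity up yes; macroinvertebrate diversity down yes; water clarity down yes
(B) upstream dam release change — does not account for water clarity down
(C) groundwater intrusion — dissolved oxygen down yes; fish kill events NO; conductivity up NO; macroinvertebrate diversity down NO; water clarity down yes
(D) overfishing of top predator — fails on dissolved oxygen down, conductivity up, water clarity down (predicts conductivity down, not conductivity up)
(E) sediment plume from construction — accounts for every observation (fish kill events via conductivity up → fish kill events)
(E) is the only candidate with no mismatches.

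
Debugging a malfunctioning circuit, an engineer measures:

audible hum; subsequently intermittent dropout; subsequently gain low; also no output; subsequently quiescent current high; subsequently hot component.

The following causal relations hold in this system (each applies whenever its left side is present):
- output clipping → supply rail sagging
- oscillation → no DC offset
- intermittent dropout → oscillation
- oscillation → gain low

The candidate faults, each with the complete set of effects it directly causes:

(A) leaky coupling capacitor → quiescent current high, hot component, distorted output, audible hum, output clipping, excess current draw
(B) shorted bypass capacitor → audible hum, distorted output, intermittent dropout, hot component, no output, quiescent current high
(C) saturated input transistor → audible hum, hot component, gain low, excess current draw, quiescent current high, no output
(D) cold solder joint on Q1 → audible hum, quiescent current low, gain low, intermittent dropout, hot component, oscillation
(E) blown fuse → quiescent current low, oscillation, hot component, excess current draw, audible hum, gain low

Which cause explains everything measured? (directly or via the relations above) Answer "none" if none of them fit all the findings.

Testing each hypothesis:
(A) leaky coupling capacitor — does not account for intermittent dropout, gain low, no output
(B) shorted bypass capacitor — accounts for every observation (gain low through intermittent dropout → oscillation → gain low)
(C) saturated input transistor — audible hum ✓; intermittent dropout ✗; gain low ✓; no output ✓; quiescent current high ✓; hot component ✓
(D) cold solder joint on Q1 — audible hum ✓; intermittent dropout ✓; gain low ✓; no output ✗; quiescent current high ✗; hot component ✓
(E) blown fuse — audible hum ✓; intermittent dropout ✗; gain low ✓; no output ✗; quiescent current high ✗; hot component ✓
(B) alone accounts for all the evidence.

B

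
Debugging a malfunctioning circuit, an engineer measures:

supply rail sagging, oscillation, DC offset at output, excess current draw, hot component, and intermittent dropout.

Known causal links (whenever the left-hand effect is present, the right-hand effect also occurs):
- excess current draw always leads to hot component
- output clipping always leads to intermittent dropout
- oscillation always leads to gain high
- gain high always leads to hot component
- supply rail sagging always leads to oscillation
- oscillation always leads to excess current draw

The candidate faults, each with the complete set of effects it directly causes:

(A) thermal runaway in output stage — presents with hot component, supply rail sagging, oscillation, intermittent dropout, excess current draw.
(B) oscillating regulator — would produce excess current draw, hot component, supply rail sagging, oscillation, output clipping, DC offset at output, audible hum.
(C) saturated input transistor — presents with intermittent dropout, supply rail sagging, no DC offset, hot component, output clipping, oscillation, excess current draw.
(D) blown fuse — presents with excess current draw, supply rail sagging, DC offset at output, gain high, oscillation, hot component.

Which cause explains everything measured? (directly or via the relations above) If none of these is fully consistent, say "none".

For each candidate, compare predicted effects to what was observed:
(A) thermal runaway in output stage — supply rail sagging match; oscillation match; DC offset at output miss; excess current draw match; hot component match; intermittent dropout match
(B) oscillating regulator — supply rail sagging match; oscillation match; DC offset at output match; excess current draw match; hot component match; intermittent dropout match (through output clipping → intermittent dropout)
(C) saturated input transistor — supply rail sagging match; oscillation match; DC offset at output miss; excess current draw match; hot component match; intermittent dropout match
(D) blown fuse — does not account for intermittent dropout
(B) is the only candidate with no mismatches.

B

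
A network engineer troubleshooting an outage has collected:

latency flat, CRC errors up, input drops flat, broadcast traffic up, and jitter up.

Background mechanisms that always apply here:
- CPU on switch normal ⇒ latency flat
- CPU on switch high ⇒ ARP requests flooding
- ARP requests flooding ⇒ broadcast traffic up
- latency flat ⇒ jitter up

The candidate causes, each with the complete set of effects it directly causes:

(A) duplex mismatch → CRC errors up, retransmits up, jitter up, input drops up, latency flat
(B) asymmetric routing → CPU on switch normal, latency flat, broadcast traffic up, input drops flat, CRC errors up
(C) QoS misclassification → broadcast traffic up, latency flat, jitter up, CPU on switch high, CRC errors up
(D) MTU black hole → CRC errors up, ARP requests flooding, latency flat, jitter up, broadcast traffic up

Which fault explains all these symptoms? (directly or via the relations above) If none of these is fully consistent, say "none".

B

Per-candidate check:
(A) duplex mismatch — latency flat ✓; CRC errors up ✓; input drops flat ✗; broadcast traffic up ✗; jitter up ✓
(B) asymmetric routing — latency flat ✓; CRC errors up ✓; input drops flat ✓; broadcast traffic up ✓; jitter up ✓ (through latency flat → jitter up)
(C) QoS misclassification — does not account for input drops flat
(D) MTU black hole — latency flat ✓; CRC errors up ✓; input drops flat ✗; broadcast traffic up ✓; jitter up ✓
(B) is the only candidate with no mismatches.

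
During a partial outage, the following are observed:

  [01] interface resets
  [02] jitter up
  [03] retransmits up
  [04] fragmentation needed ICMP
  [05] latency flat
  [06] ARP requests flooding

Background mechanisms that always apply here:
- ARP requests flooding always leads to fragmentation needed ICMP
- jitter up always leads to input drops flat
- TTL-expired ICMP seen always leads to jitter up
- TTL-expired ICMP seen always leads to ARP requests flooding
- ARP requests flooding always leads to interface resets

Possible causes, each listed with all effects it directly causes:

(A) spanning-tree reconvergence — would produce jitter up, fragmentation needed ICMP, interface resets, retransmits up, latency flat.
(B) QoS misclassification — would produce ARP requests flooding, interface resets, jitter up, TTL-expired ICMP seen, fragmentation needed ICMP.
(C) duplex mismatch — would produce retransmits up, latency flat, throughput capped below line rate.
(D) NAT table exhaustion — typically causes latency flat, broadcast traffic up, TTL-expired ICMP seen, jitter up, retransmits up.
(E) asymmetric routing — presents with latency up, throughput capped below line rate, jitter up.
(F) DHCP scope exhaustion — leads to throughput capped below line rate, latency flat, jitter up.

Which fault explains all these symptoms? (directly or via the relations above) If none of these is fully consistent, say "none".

D

Per-candidate check:
(A) spanning-tree reconvergence — interface resets match; jitter up match; retransmits up match; fragmentation needed ICMP match; latency flat match; ARP requests flooding miss
(B) QoS misclassification — does not account for retransmits up, latency flat
(C) duplex mismatch — interface resets miss; jitter up miss; retransmits up match; fragmentation needed ICMP miss; latency flat match; ARP requests flooding miss
(D) NAT table exhaustion — interface resets match (by TTL-expired ICMP seen → ARP requests flooding → interface resets); jitter up match; retransmits up match; fragmentation needed ICMP match (by TTL-expired ICMP seen → ARP requests flooding → fragmentation needed ICMP); latency flat match; ARP requests flooding match (by TTL-expired ICMP seen → ARP requests flooding)
(E) asymmetric routing — fails on interface resets, retransmits up, fragmentation needed ICMP, latency flat, ARP requests flooding (predicts latency up, not latency flat)
(F) DHCP scope exhaustion — interface resets miss; jitter up match; retransmits up miss; fragmentation needed ICMP miss; latency flat match; ARP requests flooding miss
Only (D) is consistent with every observation.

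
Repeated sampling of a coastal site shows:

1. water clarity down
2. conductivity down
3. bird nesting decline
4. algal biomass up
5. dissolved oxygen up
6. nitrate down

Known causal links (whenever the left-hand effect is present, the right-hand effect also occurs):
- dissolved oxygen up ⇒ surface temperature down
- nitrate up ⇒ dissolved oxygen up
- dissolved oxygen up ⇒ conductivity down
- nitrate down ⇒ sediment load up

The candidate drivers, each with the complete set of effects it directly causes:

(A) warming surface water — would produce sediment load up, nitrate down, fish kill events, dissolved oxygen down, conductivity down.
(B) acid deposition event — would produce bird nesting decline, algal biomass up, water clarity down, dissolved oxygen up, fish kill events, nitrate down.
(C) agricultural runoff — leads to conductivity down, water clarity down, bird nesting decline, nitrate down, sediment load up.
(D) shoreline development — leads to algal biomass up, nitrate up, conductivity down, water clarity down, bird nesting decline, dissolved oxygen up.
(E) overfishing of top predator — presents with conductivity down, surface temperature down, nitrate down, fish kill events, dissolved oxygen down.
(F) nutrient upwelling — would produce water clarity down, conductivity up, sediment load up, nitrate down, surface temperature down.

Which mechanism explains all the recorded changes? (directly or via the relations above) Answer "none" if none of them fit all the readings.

B

Testing each hypothesis:
(A) warming surface water — water clarity down ✗; conductivity down ✓; bird nesting decline ✗; algal biomass up ✗; dissolved oxygen up ✗; nitrate down ✓
(B) acid deposition event — accounts for every observation (conductivity down by dissolved oxygen up → conductivity down)
(C) agricultural runoff — does not account for algal biomass up, dissolved oxygen up
(D) shoreline development — fails on nitrate down (predicts nitrate up, not nitrate down)
(E) overfishing of top predator — fails on water clarity down, bird nesting decline, algal biomass up, dissolved oxygen up (predicts dissolved oxygen down, not dissolved oxygen up)
(F) nutrient upwelling — fails on conductivity down, bird nesting decline, algal biomass up, dissolved oxygen up (predicts conductivity up, not conductivity down)
(B) alone accounts for all the evidence.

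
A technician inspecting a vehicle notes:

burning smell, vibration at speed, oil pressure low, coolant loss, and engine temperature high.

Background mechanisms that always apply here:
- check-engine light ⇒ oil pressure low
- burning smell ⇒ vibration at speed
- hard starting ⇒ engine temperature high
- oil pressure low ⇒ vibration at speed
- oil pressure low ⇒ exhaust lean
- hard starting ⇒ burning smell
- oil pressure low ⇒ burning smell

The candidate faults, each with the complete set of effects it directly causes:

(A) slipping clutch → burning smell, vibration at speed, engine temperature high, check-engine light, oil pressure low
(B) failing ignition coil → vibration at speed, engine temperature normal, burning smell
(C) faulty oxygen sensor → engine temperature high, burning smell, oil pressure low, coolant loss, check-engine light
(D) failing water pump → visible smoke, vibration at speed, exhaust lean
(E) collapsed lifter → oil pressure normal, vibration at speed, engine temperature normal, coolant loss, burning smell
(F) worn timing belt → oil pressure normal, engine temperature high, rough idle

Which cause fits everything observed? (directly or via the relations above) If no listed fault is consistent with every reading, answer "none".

C

Testing each hypothesis:
(A) slipping clutch — does not account for coolant loss
(B) failing ignition coil — fails on oil pressure low, coolant loss, engine temperature high (predicts engine temperature normal, not engine temperature high)
(C) faulty oxygen sensor — burning smell match; vibration at speed match (via burning smell → vibration at speed); oil pressure low match; coolant loss match; engine temperature high match
(D) failing water pump — burning smell miss; vibration at speed match; oil pressure low miss; coolant loss miss; engine temperature high miss
(E) collapsed lifter — burning smell match; vibration at speed match; oil pressure low miss; coolant loss match; engine temperature high miss
(F) worn timing belt — burning smell miss; vibration at speed miss; oil pressure low miss; coolant loss miss; engine temperature high match
(C) is the only candidate with no mismatches.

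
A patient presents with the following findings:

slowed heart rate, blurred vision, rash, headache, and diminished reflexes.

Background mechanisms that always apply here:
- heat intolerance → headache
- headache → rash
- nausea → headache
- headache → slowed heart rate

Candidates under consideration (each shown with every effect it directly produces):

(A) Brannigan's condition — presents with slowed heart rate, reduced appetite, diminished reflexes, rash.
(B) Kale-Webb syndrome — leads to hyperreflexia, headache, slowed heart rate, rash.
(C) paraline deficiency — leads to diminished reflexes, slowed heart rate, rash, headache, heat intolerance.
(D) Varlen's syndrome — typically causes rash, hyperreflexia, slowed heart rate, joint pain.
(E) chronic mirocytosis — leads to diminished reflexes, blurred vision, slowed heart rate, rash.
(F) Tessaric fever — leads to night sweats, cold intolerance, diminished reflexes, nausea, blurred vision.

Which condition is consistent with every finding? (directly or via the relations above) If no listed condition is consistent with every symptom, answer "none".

Testing each hypothesis:
(A) Brannigan's condition — slowed heart rate yes; blurred vision NO; rash yes; headache NO; diminished reflexes yes
(B) Kale-Webb syndrome — slowed heart rate yes; blurred vision NO; rash yes; headache yes; diminished reflexes NO
(C) paraline deficiency — does not account for blurred vision
(D) Varlen's syndrome — slowed heart rate yes; blurred vision NO; rash yes; headache NO; diminished reflexes NO
(E) chronic mirocytosis — does not account for headache
(F) Tessaric fever — slowed heart rate yes (via nausea → headache → slowed heart rate); blurred vision yes; rash yes (via nausea → headache → rash); headache yes (via nausea → headache); diminished reflexes yes
(F) is the only candidate with no mismatches.

F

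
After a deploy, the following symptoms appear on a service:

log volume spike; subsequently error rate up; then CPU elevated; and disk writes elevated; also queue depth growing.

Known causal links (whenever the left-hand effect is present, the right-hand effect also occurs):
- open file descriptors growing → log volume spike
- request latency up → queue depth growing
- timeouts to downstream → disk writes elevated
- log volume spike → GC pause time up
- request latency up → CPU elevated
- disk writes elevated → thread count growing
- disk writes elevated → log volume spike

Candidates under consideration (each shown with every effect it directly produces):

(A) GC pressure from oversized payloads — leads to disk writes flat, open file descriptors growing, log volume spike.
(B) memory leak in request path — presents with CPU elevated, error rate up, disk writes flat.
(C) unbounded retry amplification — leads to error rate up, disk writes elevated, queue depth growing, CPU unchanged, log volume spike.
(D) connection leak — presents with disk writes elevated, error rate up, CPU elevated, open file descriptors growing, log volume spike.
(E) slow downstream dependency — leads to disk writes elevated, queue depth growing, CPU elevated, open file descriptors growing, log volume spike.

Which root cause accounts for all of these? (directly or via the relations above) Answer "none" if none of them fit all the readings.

Checking each candidate against the observations:
(A) GC pressure from oversized payloads — log volume spike match; error rate up miss; CPU elevated miss; disk writes elevated miss; queue depth growing miss
(B) memory leak in request path — log volume spike miss; error rate up match; CPU elevated match; disk writes elevated miss; queue depth growing miss
(C) unbounded retry amplification — log volume spike match; error rate up match; CPU elevated miss; disk writes elevated match; queue depth growing match
(D) connection leak — does not account for queue depth growing
(E) slow downstream dependency — log volume spike match; error rate up miss; CPU elevated match; disk writes elevated match; queue depth growing match
Every candidate fails on at least one observation.

none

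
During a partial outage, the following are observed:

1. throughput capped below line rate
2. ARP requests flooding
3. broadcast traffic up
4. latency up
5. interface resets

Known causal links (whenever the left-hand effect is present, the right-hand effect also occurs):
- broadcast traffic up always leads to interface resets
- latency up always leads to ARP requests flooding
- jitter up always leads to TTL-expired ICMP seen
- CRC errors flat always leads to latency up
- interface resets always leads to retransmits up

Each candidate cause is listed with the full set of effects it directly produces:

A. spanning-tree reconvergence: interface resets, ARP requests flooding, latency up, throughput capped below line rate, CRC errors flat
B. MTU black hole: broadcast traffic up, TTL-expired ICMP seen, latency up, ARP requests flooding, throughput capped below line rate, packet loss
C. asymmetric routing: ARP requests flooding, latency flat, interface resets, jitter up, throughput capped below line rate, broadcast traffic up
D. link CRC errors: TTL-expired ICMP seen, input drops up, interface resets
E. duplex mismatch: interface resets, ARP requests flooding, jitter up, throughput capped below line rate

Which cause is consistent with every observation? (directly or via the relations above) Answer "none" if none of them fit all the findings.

B

For each candidate, compare predicted effects to what was observed:
(A) spanning-tree reconvergence — does not account for broadcast traffic up
(B) MTU black hole — throughput capped below line rate +; ARP requests flooding +; broadcast traffic up +; latency up +; interface resets + (through broadcast traffic up → interface resets)
(C) asymmetric routing — throughput capped below line rate +; ARP requests flooding +; broadcast traffic up +; latency up -; interface resets +
(D) link CRC errors — throughput capped below line rate -; ARP requests flooding -; broadcast traffic up -; latency up -; interface resets +
(E) duplex mismatch — does not account for broadcast traffic up, latency up
(B) is the only candidate with no mismatches.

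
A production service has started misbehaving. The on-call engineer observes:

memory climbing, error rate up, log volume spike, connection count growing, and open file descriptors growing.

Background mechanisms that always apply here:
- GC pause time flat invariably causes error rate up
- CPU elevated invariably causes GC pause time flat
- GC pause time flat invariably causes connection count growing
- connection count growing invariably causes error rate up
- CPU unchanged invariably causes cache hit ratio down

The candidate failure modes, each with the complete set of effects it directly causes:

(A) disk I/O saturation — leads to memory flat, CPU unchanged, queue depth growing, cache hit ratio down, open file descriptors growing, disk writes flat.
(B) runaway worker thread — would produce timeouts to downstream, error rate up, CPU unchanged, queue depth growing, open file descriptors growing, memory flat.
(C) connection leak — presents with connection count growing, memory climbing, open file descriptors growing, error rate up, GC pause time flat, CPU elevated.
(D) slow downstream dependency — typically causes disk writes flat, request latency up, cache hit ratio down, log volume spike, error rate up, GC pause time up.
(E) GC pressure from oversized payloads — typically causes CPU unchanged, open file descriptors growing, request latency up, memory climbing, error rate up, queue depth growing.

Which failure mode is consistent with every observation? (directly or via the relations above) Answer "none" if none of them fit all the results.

Checking each candidate against the observations:
(A) disk I/O saturation — memory climbing miss; error rate up miss; log volume spike miss; connection count growing miss; open file descriptors growing match
(B) runaway worker thread — fails on memory climbing, log volume spike, connection count growing (predicts memory flat, not memory climbing)
(C) connection leak — memory climbing match; error rate up match; log volume spike miss; connection count growing match; open file descriptors growing match
(D) slow downstream dependency — memory climbing miss; error rate up match; log volume spike match; connection count growing miss; open file descriptors growing miss
(E) GC pressure from oversized payloads — does not account for log volume spike, connection count growing
No candidate is consistent with all observations.

none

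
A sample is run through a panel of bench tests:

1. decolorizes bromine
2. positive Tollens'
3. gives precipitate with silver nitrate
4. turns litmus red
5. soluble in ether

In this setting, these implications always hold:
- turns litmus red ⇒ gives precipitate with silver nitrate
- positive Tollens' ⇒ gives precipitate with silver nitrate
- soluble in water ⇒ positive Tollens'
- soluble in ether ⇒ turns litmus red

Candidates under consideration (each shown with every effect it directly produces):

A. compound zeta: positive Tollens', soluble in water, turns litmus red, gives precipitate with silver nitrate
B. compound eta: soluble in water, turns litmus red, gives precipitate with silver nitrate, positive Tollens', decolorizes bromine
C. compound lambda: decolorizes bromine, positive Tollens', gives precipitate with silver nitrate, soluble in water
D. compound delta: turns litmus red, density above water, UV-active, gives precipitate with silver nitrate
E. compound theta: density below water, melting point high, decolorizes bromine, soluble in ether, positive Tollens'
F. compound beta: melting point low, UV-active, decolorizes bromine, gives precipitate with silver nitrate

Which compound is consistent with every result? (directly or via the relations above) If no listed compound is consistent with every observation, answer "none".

Per-candidate check:
(A) compound zeta — decolorizes bromine NO; positive Tollens' yes; gives precipitate with silver nitrate yes; turns litmus red yes; soluble in ether NO
(B) compound eta — does not account for soluble in ether
(C) compound lambda — does not account for turns litmus red, soluble in ether
(D) compound delta — does not account for decolorizes bromine, positive Tollens', soluble in ether
(E) compound theta — accounts for every observation (gives precipitate with silver nitrate by positive Tollens' → gives precipitate with silver nitrate)
(F) compound beta — decolorizes bromine yes; positive Tollens' NO; gives precipitate with silver nitrate yes; turns litmus red NO; soluble in ether NO
Only (E) is consistent with every observation.

E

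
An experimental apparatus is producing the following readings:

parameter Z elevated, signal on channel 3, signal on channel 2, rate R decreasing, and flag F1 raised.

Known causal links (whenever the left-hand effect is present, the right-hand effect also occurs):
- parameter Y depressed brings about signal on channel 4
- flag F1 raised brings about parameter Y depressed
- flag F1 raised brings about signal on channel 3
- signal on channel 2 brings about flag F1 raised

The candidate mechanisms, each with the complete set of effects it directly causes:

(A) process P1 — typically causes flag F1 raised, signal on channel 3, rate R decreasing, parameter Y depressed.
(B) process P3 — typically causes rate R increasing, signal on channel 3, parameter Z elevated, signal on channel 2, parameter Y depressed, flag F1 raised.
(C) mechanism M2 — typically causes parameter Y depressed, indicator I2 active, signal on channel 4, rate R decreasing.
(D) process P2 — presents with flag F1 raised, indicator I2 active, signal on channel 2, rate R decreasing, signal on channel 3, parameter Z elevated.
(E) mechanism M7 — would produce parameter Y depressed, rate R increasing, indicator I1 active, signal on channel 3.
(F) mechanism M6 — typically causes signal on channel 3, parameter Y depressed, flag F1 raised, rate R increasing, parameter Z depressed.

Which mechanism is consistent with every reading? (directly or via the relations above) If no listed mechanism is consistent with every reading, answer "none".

D

Testing each hypothesis:
(A) process P1 — does not account for parameter Z elevated, signal on channel 2
(B) process P3 — fails on rate R decreasing (predicts rate R increasing, not rate R decreasing)
(C) mechanism M2 — parameter Z elevated miss; signal on channel 3 miss; signal on channel 2 miss; rate R decreasing match; flag F1 raised miss
(D) process P2 — parameter Z elevated match; signal on channel 3 match; signal on channel 2 match; rate R decreasing match; flag F1 raised match
(E) mechanism M7 — parameter Z elevated miss; signal on channel 3 match; signal on channel 2 miss; rate R decreasing miss; flag F1 raised miss
(F) mechanism M6 — parameter Z elevated miss; signal on channel 3 match; signal on channel 2 miss; rate R decreasing miss; flag F1 raised match
(D) is the only candidate with no mismatches.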